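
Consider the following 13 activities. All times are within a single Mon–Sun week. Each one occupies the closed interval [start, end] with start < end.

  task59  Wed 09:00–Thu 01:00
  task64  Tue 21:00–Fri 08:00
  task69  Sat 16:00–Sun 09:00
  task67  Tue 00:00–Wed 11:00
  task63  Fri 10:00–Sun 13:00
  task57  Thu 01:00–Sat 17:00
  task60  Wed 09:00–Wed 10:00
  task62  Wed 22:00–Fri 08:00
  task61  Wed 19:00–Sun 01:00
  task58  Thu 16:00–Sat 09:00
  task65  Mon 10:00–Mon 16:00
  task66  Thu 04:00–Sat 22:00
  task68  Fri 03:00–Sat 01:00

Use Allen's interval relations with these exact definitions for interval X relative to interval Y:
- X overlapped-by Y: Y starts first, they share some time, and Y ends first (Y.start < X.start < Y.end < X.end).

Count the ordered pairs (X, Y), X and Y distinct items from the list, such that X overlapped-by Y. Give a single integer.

Checking all 156 ordered pairs for relation 'overlapped-by'; matching pairs in alphabetical order:
(task57, task62): task57 overlapped-by task62 ✓
(task57, task64): task57 overlapped-by task64 ✓
(task58, task62): task58 overlapped-by task62 ✓
(task58, task64): task58 overlapped-by task64 ✓
(task59, task67): task59 overlapped-by task67 ✓
(task61, task59): task61 overlapped-by task59 ✓
(task61, task64): task61 overlapped-by task64 ✓
(task62, task59): task62 overlapped-by task59 ✓
(task63, task57): task63 overlapped-by task57 ✓
(task63, task58): task63 overlapped-by task58 ✓
(task63, task61): task63 overlapped-by task61 ✓
(task63, task66): task63 overlapped-by task66 ✓
(task63, task68): task63 overlapped-by task68 ✓
(task64, task67): task64 overlapped-by task67 ✓
(task66, task57): task66 overlapped-by task57 ✓
(task66, task62): task66 overlapped-by task62 ✓
(task66, task64): task66 overlapped-by task64 ✓
(task68, task62): task68 overlapped-by task62 ✓
(task68, task64): task68 overlapped-by task64 ✓
(task69, task57): task69 overlapped-by task57 ✓
(task69, task61): task69 overlapped-by task61 ✓
(task69, task66): task69 overlapped-by task66 ✓
Count: 22.

22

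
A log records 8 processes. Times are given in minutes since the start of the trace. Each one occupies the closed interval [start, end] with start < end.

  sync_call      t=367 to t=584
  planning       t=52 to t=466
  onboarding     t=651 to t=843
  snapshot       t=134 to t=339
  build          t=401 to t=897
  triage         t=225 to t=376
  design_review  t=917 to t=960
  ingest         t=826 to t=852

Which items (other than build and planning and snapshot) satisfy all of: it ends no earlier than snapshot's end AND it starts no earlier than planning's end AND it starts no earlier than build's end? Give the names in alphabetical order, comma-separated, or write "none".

design_review

Conditions: its end is no earlier than snapshot's end (X.end >= t=339) AND its start is no earlier than planning's end (X.start >= t=466) AND its start is no earlier than build's end (X.start >= t=897).
design_review: end t=960 >= t=339? ✓; start t=917 >= t=466? ✓; start t=917 >= t=897? ✓ → yes.
ingest: end t=852 >= t=339? ✓; start t=826 >= t=466? ✓; start t=826 >= t=897? ✗ → no.
onboarding: end t=843 >= t=339? ✓; start t=651 >= t=466? ✓; start t=651 >= t=897? ✗ → no.
sync_call: end t=584 >= t=339? ✓; start t=367 >= t=466? ✗; start t=367 >= t=897? ✗ → no.
triage: end t=376 >= t=339? ✓; start t=225 >= t=466? ✗; start t=225 >= t=897? ✗ → no.
Result: design_review.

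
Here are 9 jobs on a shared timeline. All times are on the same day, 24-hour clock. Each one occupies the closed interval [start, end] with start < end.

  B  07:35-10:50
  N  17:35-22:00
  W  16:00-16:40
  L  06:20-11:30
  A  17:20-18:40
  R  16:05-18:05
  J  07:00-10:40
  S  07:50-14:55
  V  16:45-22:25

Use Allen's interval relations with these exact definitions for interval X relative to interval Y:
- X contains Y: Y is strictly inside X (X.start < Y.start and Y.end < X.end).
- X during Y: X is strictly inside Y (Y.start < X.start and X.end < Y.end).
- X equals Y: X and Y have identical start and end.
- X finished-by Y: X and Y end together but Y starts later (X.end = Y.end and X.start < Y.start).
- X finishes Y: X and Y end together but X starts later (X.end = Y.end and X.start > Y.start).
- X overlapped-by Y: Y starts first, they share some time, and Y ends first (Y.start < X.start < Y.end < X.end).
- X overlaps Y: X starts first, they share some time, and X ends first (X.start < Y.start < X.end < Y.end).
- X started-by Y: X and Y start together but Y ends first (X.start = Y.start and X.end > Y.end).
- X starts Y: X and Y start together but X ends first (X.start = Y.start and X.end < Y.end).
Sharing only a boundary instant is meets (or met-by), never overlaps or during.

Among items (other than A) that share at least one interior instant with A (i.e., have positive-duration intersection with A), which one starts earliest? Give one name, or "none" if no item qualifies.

R

Target A = [17:20, 18:40].
B [07:35, 10:50] → before → excluded.
J [07:00, 10:40] → before → excluded.
L [06:20, 11:30] → before → excluded.
N [17:35, 22:00] → overlapped-by → candidate.
R [16:05, 18:05] → overlaps → candidate.
S [07:50, 14:55] → before → excluded.
V [16:45, 22:25] → contains → candidate.
W [16:00, 16:40] → before → excluded.
Among candidates, earliest start is 16:05 → R.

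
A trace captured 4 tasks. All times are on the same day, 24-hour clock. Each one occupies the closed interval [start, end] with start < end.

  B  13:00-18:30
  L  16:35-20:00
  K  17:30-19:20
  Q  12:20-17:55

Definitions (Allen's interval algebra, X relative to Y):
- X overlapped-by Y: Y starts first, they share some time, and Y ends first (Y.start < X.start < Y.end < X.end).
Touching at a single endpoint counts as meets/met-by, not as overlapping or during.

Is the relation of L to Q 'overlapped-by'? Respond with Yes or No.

L = [16:35, 20:00], Q = [12:20, 17:55].
Actual relation of L to Q: overlapped-by.
Asked whether 'overlapped-by' holds → Yes.

Yes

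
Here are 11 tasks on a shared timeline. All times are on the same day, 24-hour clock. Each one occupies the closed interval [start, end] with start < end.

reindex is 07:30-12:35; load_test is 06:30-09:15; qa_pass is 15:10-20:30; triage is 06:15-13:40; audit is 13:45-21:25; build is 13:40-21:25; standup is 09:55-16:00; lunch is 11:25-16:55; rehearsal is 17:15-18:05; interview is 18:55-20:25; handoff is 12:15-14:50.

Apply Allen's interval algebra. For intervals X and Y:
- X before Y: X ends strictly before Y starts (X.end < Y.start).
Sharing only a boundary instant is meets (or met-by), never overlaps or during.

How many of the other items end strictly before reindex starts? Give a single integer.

Target reindex = [07:30, 12:35].
audit [13:45, 21:25] → after → no.
build [13:40, 21:25] → after → no.
handoff [12:15, 14:50] → overlapped-by → no.
interview [18:55, 20:25] → after → no.
load_test [06:30, 09:15] → overlaps → no.
lunch [11:25, 16:55] → overlapped-by → no.
qa_pass [15:10, 20:30] → after → no.
rehearsal [17:15, 18:05] → after → no.
standup [09:55, 16:00] → overlapped-by → no.
triage [06:15, 13:40] → contains → no.
Total: 0.

0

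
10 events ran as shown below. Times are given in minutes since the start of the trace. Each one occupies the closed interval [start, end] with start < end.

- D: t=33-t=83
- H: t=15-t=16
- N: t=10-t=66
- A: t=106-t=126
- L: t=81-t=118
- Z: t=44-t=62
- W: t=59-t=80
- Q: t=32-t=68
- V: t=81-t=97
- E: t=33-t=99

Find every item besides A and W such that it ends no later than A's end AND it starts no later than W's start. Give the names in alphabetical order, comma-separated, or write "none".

Conditions: its end is no later than A's end (X.end <= t=126) AND its start is no later than W's start (X.start <= t=59).
D: end t=83 <= t=126? ✓; start t=33 <= t=59? ✓ → yes.
E: end t=99 <= t=126? ✓; start t=33 <= t=59? ✓ → yes.
H: end t=16 <= t=126? ✓; start t=15 <= t=59? ✓ → yes.
L: end t=118 <= t=126? ✓; start t=81 <= t=59? ✗ → no.
N: end t=66 <= t=126? ✓; start t=10 <= t=59? ✓ → yes.
Q: end t=68 <= t=126? ✓; start t=32 <= t=59? ✓ → yes.
V: end t=97 <= t=126? ✓; start t=81 <= t=59? ✗ → no.
Z: end t=62 <= t=126? ✓; start t=44 <= t=59? ✓ → yes.
Result: D, E, H, N, Q, Z.

D, E, H, N, Q, Z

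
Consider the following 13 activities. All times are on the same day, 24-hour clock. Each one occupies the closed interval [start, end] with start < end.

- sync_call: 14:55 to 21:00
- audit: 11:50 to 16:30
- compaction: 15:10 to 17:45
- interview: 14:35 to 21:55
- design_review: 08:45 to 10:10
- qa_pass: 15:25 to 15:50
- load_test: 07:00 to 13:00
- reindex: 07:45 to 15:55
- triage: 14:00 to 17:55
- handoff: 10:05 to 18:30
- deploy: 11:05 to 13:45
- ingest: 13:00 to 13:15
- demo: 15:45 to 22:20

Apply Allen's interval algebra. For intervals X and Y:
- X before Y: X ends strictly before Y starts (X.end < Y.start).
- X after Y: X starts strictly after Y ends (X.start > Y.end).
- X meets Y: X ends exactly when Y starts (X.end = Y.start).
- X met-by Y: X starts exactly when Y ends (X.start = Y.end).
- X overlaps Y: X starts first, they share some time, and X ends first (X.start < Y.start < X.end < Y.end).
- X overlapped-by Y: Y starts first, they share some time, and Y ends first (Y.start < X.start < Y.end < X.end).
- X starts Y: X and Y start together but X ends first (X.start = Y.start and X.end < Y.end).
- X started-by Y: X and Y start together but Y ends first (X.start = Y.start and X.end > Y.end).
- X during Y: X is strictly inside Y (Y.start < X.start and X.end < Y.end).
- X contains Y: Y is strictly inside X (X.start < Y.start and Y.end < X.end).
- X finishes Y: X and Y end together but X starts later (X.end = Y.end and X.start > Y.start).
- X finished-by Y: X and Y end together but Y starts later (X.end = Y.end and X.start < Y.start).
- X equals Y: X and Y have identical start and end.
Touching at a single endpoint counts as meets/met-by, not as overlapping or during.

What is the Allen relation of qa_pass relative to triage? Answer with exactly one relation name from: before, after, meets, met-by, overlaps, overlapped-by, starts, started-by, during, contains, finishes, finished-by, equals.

during

qa_pass = [15:25, 15:50]; triage = [14:00, 17:55].
Compare endpoints: qa_pass.start > triage.start, qa_pass.start < triage.end, qa_pass.end > triage.start, qa_pass.end < triage.end.
That pattern is 'during'.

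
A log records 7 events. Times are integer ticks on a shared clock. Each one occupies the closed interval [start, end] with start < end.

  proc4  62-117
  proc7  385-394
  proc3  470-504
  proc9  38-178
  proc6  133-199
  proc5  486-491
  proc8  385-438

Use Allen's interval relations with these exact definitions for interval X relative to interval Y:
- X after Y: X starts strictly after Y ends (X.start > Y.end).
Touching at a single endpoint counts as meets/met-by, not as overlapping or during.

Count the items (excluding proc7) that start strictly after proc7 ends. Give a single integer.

Target proc7 = [385, 394].
proc3 [470, 504] → after → counts.
proc4 [62, 117] → before → no.
proc5 [486, 491] → after → counts.
proc6 [133, 199] → before → no.
proc8 [385, 438] → started-by → no.
proc9 [38, 178] → before → no.
Total: 2.

2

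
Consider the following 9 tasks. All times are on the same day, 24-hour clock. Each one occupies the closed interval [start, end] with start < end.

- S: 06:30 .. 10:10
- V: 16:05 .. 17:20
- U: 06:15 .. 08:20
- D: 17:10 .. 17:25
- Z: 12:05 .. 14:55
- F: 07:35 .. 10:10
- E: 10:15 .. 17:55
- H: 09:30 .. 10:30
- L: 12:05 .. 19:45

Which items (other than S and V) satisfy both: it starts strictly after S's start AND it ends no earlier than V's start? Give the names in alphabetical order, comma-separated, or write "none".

Conditions: its start is strictly after S's start (X.start > 06:30) AND its end is no earlier than V's start (X.end >= 16:05).
D: start 17:10 > 06:30? ✓; end 17:25 >= 16:05? ✓ → yes.
E: start 10:15 > 06:30? ✓; end 17:55 >= 16:05? ✓ → yes.
F: start 07:35 > 06:30? ✓; end 10:10 >= 16:05? ✗ → no.
H: start 09:30 > 06:30? ✓; end 10:30 >= 16:05? ✗ → no.
L: start 12:05 > 06:30? ✓; end 19:45 >= 16:05? ✓ → yes.
U: start 06:15 > 06:30? ✗; end 08:20 >= 16:05? ✗ → no.
Z: start 12:05 > 06:30? ✓; end 14:55 >= 16:05? ✗ → no.
Result: D, E, L.

D, E, L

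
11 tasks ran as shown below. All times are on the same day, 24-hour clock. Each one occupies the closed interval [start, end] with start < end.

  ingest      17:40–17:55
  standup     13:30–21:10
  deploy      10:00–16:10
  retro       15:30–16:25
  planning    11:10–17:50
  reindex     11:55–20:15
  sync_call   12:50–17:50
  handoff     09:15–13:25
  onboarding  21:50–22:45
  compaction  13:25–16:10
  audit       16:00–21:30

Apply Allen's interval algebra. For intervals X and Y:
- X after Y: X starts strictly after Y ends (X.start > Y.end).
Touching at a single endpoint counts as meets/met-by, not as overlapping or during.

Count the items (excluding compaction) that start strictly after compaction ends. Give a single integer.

Target compaction = [13:25, 16:10].
audit [16:00, 21:30] → overlapped-by → no.
deploy [10:00, 16:10] → finished-by → no.
handoff [09:15, 13:25] → meets → no.
ingest [17:40, 17:55] → after → counts.
onboarding [21:50, 22:45] → after → counts.
planning [11:10, 17:50] → contains → no.
reindex [11:55, 20:15] → contains → no.
retro [15:30, 16:25] → overlapped-by → no.
standup [13:30, 21:10] → overlapped-by → no.
sync_call [12:50, 17:50] → contains → no.
Total: 2.

2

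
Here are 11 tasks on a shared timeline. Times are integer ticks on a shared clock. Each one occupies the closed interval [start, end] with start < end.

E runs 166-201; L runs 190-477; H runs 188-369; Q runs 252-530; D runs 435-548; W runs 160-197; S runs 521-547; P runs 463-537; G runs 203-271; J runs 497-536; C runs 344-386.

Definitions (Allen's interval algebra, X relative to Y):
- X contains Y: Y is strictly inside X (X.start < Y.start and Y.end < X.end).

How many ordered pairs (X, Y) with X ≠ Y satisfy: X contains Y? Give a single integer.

Checking all 110 ordered pairs for relation 'contains'; matching pairs in alphabetical order:
(D, J): D contains J ✓
(D, P): D contains P ✓
(D, S): D contains S ✓
(H, G): H contains G ✓
(L, C): L contains C ✓
(L, G): L contains G ✓
(P, J): P contains J ✓
(Q, C): Q contains C ✓
Count: 8.

8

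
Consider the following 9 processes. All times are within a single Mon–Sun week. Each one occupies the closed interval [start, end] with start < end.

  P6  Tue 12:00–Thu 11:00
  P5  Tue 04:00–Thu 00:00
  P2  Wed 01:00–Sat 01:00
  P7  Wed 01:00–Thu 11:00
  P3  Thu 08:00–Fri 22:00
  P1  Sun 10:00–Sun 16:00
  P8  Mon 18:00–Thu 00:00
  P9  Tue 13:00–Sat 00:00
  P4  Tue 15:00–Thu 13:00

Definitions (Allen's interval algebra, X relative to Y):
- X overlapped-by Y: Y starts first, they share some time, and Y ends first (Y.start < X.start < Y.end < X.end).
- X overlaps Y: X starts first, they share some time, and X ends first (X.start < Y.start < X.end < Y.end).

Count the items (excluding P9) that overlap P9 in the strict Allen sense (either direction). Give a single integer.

Target P9 = [Tue 13:00, Sat 00:00].
P1 [Sun 10:00, Sun 16:00] → after → no.
P2 [Wed 01:00, Sat 01:00] → overlapped-by → counts.
P3 [Thu 08:00, Fri 22:00] → during → no.
P4 [Tue 15:00, Thu 13:00] → during → no.
P5 [Tue 04:00, Thu 00:00] → overlaps → counts.
P6 [Tue 12:00, Thu 11:00] → overlaps → counts.
P7 [Wed 01:00, Thu 11:00] → during → no.
P8 [Mon 18:00, Thu 00:00] → overlaps → counts.
Total: 4.

4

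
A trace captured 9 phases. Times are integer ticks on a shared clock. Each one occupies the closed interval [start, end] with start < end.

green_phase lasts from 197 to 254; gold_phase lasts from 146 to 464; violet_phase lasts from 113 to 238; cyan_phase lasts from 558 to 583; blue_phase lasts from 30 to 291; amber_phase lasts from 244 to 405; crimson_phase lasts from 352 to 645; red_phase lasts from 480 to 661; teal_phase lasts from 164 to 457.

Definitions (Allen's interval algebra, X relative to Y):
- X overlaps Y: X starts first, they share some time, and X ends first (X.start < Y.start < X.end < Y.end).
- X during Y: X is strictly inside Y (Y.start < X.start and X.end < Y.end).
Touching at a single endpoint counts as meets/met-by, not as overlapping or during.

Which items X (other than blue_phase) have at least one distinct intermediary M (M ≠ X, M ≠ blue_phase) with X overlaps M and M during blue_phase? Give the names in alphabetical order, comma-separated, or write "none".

violet_phase

Target blue_phase = [30, 291].
Intermediaries M with M during blue_phase: green_phase, violet_phase.
Via green_phase — items with X overlaps green_phase: violet_phase.
Via violet_phase — items with X overlaps violet_phase: none.
Union: violet_phase.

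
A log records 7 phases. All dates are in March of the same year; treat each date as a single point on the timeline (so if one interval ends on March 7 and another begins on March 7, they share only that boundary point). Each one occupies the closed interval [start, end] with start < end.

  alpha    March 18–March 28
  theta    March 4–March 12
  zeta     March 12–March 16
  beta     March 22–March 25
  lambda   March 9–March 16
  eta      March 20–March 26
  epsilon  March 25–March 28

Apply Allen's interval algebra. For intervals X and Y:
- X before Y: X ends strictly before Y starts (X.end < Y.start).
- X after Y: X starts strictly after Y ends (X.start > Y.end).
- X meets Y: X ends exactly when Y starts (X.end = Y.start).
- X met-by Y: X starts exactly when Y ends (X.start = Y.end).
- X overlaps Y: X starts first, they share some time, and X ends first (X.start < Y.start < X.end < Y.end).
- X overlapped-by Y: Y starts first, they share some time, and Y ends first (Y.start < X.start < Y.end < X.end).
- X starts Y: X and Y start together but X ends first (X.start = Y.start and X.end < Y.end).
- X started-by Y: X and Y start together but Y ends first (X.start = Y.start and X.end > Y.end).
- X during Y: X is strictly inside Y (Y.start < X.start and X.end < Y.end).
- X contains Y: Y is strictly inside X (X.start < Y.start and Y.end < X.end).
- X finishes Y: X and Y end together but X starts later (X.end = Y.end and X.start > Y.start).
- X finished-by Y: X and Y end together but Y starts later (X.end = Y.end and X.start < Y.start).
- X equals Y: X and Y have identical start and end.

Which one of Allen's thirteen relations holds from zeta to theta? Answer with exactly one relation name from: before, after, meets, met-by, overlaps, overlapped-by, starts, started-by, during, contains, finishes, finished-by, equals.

zeta = [March 12, March 16]; theta = [March 4, March 12].
Compare endpoints: zeta.start > theta.start, zeta.start = theta.end, zeta.end > theta.start, zeta.end > theta.end.
That pattern is 'met-by'.

met-by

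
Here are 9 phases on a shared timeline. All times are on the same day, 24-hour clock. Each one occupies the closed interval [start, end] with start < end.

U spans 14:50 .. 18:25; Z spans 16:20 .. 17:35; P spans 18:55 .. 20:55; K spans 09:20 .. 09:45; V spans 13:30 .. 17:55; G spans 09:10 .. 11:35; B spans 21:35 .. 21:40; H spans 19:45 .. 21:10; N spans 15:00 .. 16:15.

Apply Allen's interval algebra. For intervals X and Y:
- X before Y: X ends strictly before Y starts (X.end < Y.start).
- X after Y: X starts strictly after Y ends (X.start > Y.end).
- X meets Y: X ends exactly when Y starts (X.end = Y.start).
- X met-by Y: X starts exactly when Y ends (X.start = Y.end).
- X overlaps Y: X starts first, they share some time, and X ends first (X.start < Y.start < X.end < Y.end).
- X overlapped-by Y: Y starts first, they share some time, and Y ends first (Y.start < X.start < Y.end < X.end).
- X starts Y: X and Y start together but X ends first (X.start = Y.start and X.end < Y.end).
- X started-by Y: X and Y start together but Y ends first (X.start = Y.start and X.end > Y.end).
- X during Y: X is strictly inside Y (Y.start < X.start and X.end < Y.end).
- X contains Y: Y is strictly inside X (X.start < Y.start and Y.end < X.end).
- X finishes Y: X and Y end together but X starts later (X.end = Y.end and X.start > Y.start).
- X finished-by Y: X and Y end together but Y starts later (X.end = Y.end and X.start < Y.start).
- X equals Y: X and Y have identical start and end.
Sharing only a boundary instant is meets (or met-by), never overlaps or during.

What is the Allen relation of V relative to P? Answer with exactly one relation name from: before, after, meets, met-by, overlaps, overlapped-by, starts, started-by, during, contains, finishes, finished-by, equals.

before

V = [13:30, 17:55]; P = [18:55, 20:55].
Compare endpoints: V.start < P.start, V.start < P.end, V.end < P.start, V.end < P.end.
That pattern is 'before'.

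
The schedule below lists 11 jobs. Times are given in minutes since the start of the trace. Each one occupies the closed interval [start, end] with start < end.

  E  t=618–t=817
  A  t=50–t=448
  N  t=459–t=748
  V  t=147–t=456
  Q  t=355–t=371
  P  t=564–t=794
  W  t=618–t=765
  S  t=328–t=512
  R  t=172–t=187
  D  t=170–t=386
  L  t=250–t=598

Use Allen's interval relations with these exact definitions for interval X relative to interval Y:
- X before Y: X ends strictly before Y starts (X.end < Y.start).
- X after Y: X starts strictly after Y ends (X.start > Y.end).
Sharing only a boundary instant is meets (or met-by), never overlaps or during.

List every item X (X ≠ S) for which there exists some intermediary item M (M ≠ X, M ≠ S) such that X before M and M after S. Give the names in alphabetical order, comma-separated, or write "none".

Target S = [t=328, t=512].
Intermediaries M with M after S: E, P, W.
Via E — items with X before E: A, D, L, Q, R, V.
Via P — items with X before P: A, D, Q, R, V.
Via W — items with X before W: A, D, L, Q, R, V.
Union: A, D, L, Q, R, V.

A, D, L, Q, R, V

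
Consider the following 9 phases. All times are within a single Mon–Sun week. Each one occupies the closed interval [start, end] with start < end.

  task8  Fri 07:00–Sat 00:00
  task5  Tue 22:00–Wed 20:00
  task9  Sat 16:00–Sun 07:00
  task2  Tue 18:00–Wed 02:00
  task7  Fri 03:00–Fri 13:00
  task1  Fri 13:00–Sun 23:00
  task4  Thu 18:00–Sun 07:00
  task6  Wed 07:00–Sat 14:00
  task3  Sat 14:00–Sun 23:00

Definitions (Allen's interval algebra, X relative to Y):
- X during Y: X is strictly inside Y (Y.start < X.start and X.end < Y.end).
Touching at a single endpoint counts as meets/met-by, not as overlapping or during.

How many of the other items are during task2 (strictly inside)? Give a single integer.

0

Target task2 = [Tue 18:00, Wed 02:00].
task1 [Fri 13:00, Sun 23:00] → after → no.
task3 [Sat 14:00, Sun 23:00] → after → no.
task4 [Thu 18:00, Sun 07:00] → after → no.
task5 [Tue 22:00, Wed 20:00] → overlapped-by → no.
task6 [Wed 07:00, Sat 14:00] → after → no.
task7 [Fri 03:00, Fri 13:00] → after → no.
task8 [Fri 07:00, Sat 00:00] → after → no.
task9 [Sat 16:00, Sun 07:00] → after → no.
Total: 0.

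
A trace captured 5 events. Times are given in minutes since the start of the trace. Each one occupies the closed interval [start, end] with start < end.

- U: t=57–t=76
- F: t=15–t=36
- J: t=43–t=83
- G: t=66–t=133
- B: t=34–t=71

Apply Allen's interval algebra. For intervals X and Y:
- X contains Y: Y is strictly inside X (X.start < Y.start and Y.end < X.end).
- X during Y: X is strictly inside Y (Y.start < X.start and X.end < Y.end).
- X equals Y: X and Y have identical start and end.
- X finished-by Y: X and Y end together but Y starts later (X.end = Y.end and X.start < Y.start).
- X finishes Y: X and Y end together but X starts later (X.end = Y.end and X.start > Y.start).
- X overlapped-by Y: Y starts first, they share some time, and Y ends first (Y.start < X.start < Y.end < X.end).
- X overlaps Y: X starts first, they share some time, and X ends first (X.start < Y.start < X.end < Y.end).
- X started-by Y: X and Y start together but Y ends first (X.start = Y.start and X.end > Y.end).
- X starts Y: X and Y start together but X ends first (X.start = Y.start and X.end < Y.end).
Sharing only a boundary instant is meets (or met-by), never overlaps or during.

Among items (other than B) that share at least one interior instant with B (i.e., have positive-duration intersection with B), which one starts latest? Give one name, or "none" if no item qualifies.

Target B = [t=34, t=71].
F [t=15, t=36] → overlaps → candidate.
G [t=66, t=133] → overlapped-by → candidate.
J [t=43, t=83] → overlapped-by → candidate.
U [t=57, t=76] → overlapped-by → candidate.
Among candidates, latest start is t=66 → G.

G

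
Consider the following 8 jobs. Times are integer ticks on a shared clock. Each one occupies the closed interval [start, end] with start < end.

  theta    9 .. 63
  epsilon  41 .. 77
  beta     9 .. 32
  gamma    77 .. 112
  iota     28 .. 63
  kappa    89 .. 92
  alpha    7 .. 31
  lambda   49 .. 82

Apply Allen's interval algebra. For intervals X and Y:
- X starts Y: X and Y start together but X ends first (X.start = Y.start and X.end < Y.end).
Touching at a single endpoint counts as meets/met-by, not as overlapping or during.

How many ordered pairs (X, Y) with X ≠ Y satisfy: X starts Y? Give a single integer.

Checking all 56 ordered pairs for relation 'starts'; matching pairs in alphabetical order:
(beta, theta): beta starts theta ✓
Count: 1.

1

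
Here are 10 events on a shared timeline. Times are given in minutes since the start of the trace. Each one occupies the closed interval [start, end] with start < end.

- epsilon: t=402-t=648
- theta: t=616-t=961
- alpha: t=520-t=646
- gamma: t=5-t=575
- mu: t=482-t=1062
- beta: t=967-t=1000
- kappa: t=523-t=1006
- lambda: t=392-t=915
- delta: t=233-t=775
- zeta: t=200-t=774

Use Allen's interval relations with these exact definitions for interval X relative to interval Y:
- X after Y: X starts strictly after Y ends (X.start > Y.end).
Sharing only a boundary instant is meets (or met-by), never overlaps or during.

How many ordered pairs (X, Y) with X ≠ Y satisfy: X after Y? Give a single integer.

8

Checking all 90 ordered pairs for relation 'after'; matching pairs in alphabetical order:
(beta, alpha): beta after alpha ✓
(beta, delta): beta after delta ✓
(beta, epsilon): beta after epsilon ✓
(beta, gamma): beta after gamma ✓
(beta, lambda): beta after lambda ✓
(beta, theta): beta after theta ✓
(beta, zeta): beta after zeta ✓
(theta, gamma): theta after gamma ✓
Count: 8.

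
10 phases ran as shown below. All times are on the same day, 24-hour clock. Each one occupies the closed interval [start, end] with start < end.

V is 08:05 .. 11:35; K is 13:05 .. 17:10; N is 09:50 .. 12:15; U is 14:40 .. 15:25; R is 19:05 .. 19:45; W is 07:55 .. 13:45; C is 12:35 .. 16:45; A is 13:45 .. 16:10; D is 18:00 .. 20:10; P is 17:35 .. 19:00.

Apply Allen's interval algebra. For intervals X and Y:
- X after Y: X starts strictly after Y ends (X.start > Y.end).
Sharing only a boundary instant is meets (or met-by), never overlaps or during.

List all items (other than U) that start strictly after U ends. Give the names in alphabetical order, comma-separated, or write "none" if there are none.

Target U = [14:40, 15:25].
A [13:45, 16:10] → contains → no.
C [12:35, 16:45] → contains → no.
D [18:00, 20:10] → after → yes.
K [13:05, 17:10] → contains → no.
N [09:50, 12:15] → before → no.
P [17:35, 19:00] → after → yes.
R [19:05, 19:45] → after → yes.
V [08:05, 11:35] → before → no.
W [07:55, 13:45] → before → no.
Result: D, P, R.

D, P, R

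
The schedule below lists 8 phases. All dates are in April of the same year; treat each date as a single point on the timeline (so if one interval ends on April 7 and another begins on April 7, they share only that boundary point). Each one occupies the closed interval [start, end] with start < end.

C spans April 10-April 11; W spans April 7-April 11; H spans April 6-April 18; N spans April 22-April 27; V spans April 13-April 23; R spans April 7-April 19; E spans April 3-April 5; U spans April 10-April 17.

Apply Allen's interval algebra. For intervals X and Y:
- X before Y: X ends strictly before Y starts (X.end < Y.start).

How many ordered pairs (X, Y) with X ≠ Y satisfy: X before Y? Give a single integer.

Checking all 56 ordered pairs for relation 'before'; matching pairs in alphabetical order:
(C, N): C before N ✓
(C, V): C before V ✓
(E, C): E before C ✓
(E, H): E before H ✓
(E, N): E before N ✓
(E, R): E before R ✓
(E, U): E before U ✓
(E, V): E before V ✓
(E, W): E before W ✓
(H, N): H before N ✓
(R, N): R before N ✓
(U, N): U before N ✓
(W, N): W before N ✓
(W, V): W before V ✓
Count: 14.

14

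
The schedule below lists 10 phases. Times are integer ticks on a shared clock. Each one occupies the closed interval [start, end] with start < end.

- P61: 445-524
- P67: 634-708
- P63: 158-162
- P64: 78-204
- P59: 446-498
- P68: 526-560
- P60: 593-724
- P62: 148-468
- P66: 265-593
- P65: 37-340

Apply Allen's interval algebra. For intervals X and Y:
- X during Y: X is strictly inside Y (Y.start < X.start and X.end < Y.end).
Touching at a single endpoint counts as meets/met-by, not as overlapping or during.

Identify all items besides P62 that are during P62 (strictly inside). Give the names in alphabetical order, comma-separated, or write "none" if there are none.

Target P62 = [148, 468].
P59 [446, 498] → overlapped-by → no.
P60 [593, 724] → after → no.
P61 [445, 524] → overlapped-by → no.
P63 [158, 162] → during → yes.
P64 [78, 204] → overlaps → no.
P65 [37, 340] → overlaps → no.
P66 [265, 593] → overlapped-by → no.
P67 [634, 708] → after → no.
P68 [526, 560] → after → no.
Result: P63.

P63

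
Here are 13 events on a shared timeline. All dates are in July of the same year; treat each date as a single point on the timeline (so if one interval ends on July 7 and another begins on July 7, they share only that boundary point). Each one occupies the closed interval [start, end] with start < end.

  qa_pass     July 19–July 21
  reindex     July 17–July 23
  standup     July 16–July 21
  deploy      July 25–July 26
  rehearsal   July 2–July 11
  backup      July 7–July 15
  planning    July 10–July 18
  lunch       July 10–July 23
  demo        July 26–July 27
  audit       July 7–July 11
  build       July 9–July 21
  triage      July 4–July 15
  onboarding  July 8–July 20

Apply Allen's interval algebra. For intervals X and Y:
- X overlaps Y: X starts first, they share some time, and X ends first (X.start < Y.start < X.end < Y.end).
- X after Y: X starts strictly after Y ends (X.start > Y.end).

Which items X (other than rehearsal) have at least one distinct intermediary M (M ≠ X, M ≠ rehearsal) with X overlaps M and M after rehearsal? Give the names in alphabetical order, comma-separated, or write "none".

Target rehearsal = [July 2, July 11].
Intermediaries M with M after rehearsal: demo, deploy, qa_pass, reindex, standup.
Via demo — items with X overlaps demo: none.
Via deploy — items with X overlaps deploy: none.
Via qa_pass — items with X overlaps qa_pass: onboarding.
Via reindex — items with X overlaps reindex: build, onboarding, planning, standup.
Via standup — items with X overlaps standup: onboarding, planning.
Union: build, onboarding, planning, standup.

build, onboarding, planning, standup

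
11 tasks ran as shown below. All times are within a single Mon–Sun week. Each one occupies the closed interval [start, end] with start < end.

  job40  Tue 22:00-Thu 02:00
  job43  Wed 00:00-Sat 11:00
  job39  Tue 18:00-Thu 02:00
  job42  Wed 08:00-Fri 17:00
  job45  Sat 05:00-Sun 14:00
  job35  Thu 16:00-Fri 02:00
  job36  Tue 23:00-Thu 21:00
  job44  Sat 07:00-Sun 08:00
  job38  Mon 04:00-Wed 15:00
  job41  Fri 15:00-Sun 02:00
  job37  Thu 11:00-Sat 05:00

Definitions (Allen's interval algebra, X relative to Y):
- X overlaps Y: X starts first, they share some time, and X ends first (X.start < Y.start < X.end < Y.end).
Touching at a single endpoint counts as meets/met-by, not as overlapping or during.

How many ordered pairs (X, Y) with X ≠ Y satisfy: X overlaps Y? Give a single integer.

23

Checking all 110 ordered pairs for relation 'overlaps'; matching pairs in alphabetical order:
(job36, job35): job36 overlaps job35 ✓
(job36, job37): job36 overlaps job37 ✓
(job36, job42): job36 overlaps job42 ✓
(job36, job43): job36 overlaps job43 ✓
(job37, job41): job37 overlaps job41 ✓
(job38, job36): job38 overlaps job36 ✓
(job38, job39): job38 overlaps job39 ✓
(job38, job40): job38 overlaps job40 ✓
(job38, job42): job38 overlaps job42 ✓
(job38, job43): job38 overlaps job43 ✓
(job39, job36): job39 overlaps job36 ✓
(job39, job42): job39 overlaps job42 ✓
(job39, job43): job39 overlaps job43 ✓
(job40, job36): job40 overlaps job36 ✓
(job40, job42): job40 overlaps job42 ✓
(job40, job43): job40 overlaps job43 ✓
(job41, job44): job41 overlaps job44 ✓
(job41, job45): job41 overlaps job45 ✓
(job42, job37): job42 overlaps job37 ✓
(job42, job41): job42 overlaps job41 ✓
(job43, job41): job43 overlaps job41 ✓
(job43, job44): job43 overlaps job44 ✓
(job43, job45): job43 overlaps job45 ✓
Count: 23.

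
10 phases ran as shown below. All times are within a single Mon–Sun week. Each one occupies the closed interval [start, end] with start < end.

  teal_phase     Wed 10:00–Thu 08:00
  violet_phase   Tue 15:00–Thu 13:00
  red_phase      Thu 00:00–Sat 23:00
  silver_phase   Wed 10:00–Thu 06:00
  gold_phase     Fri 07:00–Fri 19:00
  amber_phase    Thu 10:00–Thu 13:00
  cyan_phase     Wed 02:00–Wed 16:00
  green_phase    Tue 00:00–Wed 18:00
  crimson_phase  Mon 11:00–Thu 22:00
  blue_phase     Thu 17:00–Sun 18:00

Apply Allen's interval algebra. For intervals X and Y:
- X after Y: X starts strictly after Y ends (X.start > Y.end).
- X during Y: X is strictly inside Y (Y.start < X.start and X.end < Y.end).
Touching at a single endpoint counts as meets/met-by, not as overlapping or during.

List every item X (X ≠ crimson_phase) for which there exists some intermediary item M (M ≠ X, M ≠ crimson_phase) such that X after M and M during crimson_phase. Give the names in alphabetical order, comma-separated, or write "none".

amber_phase, blue_phase, gold_phase, red_phase

Target crimson_phase = [Mon 11:00, Thu 22:00].
Intermediaries M with M during crimson_phase: amber_phase, cyan_phase, green_phase, silver_phase, teal_phase, violet_phase.
Via amber_phase — items with X after amber_phase: blue_phase, gold_phase.
Via cyan_phase — items with X after cyan_phase: amber_phase, blue_phase, gold_phase, red_phase.
Via green_phase — items with X after green_phase: amber_phase, blue_phase, gold_phase, red_phase.
Via silver_phase — items with X after silver_phase: amber_phase, blue_phase, gold_phase.
Via teal_phase — items with X after teal_phase: amber_phase, blue_phase, gold_phase.
Via violet_phase — items with X after violet_phase: blue_phase, gold_phase.
Union: amber_phase, blue_phase, gold_phase, red_phase.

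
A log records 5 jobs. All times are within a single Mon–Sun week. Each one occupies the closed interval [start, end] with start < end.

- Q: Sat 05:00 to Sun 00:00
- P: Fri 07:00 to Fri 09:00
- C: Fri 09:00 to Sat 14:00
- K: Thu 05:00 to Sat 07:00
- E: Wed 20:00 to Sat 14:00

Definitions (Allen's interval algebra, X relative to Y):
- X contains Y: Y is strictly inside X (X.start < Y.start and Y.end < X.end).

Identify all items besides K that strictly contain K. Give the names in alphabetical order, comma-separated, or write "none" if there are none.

Target K = [Thu 05:00, Sat 07:00].
C [Fri 09:00, Sat 14:00] → overlapped-by → no.
E [Wed 20:00, Sat 14:00] → contains → yes.
P [Fri 07:00, Fri 09:00] → during → no.
Q [Sat 05:00, Sun 00:00] → overlapped-by → no.
Result: E.

E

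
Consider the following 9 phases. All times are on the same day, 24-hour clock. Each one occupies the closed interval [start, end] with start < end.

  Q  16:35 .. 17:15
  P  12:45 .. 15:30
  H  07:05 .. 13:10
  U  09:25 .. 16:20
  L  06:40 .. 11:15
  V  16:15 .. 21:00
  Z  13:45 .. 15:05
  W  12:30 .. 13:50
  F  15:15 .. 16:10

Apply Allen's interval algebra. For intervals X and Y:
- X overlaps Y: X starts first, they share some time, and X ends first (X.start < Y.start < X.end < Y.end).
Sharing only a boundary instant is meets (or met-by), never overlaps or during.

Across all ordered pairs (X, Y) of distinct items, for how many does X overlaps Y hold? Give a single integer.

Checking all 72 ordered pairs for relation 'overlaps'; matching pairs in alphabetical order:
(H, P): H overlaps P ✓
(H, U): H overlaps U ✓
(H, W): H overlaps W ✓
(L, H): L overlaps H ✓
(L, U): L overlaps U ✓
(P, F): P overlaps F ✓
(U, V): U overlaps V ✓
(W, P): W overlaps P ✓
(W, Z): W overlaps Z ✓
Count: 9.

9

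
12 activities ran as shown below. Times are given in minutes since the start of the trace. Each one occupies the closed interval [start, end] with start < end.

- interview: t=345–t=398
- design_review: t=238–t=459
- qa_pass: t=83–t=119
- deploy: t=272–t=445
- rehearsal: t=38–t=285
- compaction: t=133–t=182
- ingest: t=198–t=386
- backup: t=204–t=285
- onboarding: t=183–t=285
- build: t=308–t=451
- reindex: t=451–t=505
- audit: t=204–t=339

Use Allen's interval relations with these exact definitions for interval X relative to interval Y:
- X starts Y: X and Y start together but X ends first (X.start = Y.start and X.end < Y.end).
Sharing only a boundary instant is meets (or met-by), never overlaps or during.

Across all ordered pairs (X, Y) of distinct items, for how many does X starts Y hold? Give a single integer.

Checking all 132 ordered pairs for relation 'starts'; matching pairs in alphabetical order:
(backup, audit): backup starts audit ✓
Count: 1.

1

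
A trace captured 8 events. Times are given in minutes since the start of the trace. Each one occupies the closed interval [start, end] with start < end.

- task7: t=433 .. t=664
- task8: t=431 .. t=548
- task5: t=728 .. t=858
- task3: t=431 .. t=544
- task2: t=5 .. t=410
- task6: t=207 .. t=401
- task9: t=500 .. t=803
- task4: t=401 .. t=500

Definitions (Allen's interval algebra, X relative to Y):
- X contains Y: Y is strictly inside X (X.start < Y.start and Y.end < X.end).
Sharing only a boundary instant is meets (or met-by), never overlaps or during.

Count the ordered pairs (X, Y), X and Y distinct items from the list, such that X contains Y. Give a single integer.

Checking all 56 ordered pairs for relation 'contains'; matching pairs in alphabetical order:
(task2, task6): task2 contains task6 ✓
Count: 1.

1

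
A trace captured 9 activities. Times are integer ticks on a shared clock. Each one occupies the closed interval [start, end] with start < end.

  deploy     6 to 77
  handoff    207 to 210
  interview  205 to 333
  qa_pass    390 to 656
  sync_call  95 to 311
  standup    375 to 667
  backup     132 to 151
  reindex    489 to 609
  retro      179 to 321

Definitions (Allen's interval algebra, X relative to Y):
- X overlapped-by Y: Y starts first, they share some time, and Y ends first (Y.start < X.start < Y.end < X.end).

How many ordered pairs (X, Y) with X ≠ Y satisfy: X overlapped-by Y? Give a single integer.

3

Checking all 72 ordered pairs for relation 'overlapped-by'; matching pairs in alphabetical order:
(interview, retro): interview overlapped-by retro ✓
(interview, sync_call): interview overlapped-by sync_call ✓
(retro, sync_call): retro overlapped-by sync_call ✓
Count: 3.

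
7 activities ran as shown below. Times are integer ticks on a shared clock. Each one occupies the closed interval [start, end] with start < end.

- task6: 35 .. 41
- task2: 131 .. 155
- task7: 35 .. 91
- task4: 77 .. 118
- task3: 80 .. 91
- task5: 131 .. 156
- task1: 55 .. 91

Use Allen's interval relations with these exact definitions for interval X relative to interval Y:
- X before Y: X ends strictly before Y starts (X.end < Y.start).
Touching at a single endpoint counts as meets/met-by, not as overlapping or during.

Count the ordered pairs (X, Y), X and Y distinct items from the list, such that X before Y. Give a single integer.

13

Checking all 42 ordered pairs for relation 'before'; matching pairs in alphabetical order:
(task1, task2): task1 before task2 ✓
(task1, task5): task1 before task5 ✓
(task3, task2): task3 before task2 ✓
(task3, task5): task3 before task5 ✓
(task4, task2): task4 before task2 ✓
(task4, task5): task4 before task5 ✓
(task6, task1): task6 before task1 ✓
(task6, task2): task6 before task2 ✓
(task6, task3): task6 before task3 ✓
(task6, task4): task6 before task4 ✓
(task6, task5): task6 before task5 ✓
(task7, task2): task7 before task2 ✓
(task7, task5): task7 before task5 ✓
Count: 13.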